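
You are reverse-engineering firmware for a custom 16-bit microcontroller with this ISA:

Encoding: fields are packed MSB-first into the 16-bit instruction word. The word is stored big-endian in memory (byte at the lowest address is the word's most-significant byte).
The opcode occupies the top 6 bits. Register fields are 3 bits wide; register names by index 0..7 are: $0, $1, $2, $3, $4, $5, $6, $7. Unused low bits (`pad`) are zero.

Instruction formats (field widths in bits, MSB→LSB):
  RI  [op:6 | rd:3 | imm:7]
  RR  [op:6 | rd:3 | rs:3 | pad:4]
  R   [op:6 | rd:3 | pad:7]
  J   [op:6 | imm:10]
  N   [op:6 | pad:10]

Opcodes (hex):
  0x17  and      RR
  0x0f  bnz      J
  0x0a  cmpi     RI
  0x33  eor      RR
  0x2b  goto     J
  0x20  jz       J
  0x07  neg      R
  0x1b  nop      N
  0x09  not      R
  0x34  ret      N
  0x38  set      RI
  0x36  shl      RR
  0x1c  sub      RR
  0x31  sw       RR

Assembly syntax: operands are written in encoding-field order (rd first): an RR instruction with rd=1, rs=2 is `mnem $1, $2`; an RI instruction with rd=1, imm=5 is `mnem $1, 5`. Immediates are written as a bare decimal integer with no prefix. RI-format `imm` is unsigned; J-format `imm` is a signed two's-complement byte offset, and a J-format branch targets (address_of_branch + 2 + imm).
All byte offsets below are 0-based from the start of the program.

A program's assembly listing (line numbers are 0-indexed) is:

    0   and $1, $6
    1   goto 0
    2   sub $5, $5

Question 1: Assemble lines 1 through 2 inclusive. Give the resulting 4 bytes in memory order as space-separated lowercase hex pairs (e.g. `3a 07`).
ac 00 72 d0

1. goto fields op=0x2b:6|imm=0:10 → word ac00h → ac 00
2. sub fields op=0x1c:6|rd=5:3|rs=5:3|pad=0:4 → word 72d0h → 72 d0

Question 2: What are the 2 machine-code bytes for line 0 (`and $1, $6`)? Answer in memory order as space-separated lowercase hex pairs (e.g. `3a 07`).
0. and fields op=0x17:6|rd=1:3|rs=6:3|pad=0:4 → word 5ce0h → 5c e0

5c e0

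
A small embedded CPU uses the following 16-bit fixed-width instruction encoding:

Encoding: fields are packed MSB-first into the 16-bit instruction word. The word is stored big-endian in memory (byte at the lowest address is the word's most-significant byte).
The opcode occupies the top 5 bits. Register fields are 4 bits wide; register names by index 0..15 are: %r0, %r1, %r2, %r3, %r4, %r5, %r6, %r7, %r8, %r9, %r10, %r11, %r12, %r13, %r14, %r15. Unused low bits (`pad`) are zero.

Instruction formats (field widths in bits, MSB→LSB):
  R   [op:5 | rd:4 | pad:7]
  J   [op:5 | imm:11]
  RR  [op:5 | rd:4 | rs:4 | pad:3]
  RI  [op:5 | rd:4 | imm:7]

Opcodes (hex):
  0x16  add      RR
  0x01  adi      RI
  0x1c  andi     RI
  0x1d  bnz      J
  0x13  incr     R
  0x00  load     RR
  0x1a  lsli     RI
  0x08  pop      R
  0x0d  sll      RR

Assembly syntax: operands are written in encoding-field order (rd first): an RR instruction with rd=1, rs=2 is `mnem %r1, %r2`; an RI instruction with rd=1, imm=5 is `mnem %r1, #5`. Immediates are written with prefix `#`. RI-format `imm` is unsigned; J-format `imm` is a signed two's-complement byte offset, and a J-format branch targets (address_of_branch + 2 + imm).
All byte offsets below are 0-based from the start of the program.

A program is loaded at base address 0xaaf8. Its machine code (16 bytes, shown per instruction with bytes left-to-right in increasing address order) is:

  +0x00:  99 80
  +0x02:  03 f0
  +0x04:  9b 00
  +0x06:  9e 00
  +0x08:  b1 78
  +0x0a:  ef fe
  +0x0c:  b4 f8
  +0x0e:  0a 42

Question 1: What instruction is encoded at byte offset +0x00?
incr %r3

off 0x00: read 99 80 as big → 0x9980
  top 5b → 0x13 → incr [R]
  rd: (w>>7)&0xf=0x3 → %r3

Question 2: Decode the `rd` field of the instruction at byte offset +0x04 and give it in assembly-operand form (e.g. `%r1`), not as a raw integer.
[04] 9b 00 → 0x9b00
  top 5b → 0x13 → incr [R]
  [10:7] rd=6 = %r6

%r6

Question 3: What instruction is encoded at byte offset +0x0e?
off 0x0e: read 0a 42 as big → 0x0a42
  opcode bits[15:11]=0x1: adi/RI
  rd@[10:7]=0x4 ⇒ %r4
  imm@[6:0]=0x42 ⇒ #66

adi %r4, #66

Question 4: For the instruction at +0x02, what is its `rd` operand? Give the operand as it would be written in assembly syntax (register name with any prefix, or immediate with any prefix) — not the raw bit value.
%r7

+0x02: 03 f0 ⇒ word 0x03f0 (big)
  op=0x03f0>>11=0x0 ⇒ load (RR)
  [10:7] rd=7 = %r7
  [6:3] rs=14 = %r14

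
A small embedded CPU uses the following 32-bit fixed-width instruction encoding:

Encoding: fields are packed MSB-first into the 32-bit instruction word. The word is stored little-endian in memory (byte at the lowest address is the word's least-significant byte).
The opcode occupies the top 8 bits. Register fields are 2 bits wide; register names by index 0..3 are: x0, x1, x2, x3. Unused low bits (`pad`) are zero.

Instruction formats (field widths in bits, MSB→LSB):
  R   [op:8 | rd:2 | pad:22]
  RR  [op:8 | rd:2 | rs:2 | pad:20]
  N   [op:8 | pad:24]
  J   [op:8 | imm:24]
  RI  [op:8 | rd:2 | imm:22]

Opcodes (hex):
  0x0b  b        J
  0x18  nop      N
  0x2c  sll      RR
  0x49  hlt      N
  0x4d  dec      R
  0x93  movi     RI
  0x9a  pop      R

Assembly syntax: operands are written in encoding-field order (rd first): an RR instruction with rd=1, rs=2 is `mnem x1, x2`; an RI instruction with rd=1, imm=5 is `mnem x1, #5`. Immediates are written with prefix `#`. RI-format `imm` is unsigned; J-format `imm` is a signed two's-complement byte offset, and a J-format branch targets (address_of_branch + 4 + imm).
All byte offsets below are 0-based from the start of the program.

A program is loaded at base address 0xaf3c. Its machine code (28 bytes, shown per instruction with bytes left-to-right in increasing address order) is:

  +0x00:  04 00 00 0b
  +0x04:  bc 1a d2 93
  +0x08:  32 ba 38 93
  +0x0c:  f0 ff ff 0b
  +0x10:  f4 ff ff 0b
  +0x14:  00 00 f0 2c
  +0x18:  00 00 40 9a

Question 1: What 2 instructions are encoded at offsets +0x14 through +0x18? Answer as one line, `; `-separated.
sll x3, x3; pop x1

+0x14: 00 00 f0 2c ⇒ word 0x2cf00000 (little)
  top 8b → 0x2c → sll [RR]
  rd: (w>>22)&0x3=0x3 → x3
  rs: (w>>20)&0x3=0x3 → x3
+0x18: 00 00 40 9a ⇒ word 0x9a400000 (little)
  top 8b → 0x9a → pop [R]
  rd: (w>>22)&0x3=0x1 → x1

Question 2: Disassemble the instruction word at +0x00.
off 0x00: read 04 00 00 0b as little → 0x0b000004
  opcode bits[31:24]=0xb: b/J
  imm@[23:0]=0x4 ⇒ #4

b #4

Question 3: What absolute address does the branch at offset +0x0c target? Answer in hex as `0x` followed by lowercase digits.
0xaf3c

[0c] f0 ff ff 0b → 0x0bfffff0
  opcode bits[31:24]=0xb: b/J
  imm: (w>>0)&0xffffff=0xfffff0 (s24→-16) → #-16
  target = base 0xaf3c + off 0x0c + 4 + imm -16 = 0xaf3c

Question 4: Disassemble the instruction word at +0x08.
movi x0, #3717682

+0x08: 32 ba 38 93 ⇒ word 0x9338ba32 (little)
  opcode bits[31:24]=0x93: movi/RI
  [23:22] rd=0 = x0
  [21:0] imm=3717682 = #3717682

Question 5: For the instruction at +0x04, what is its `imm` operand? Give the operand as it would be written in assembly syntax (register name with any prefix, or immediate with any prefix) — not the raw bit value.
@+04  little-endian(bc 1a d2 93) = 0x93d21abc
  top 8b → 0x93 → movi [RI]
  [23:22] rd=3 = x3
  [21:0] imm=1186492 = #1186492

#1186492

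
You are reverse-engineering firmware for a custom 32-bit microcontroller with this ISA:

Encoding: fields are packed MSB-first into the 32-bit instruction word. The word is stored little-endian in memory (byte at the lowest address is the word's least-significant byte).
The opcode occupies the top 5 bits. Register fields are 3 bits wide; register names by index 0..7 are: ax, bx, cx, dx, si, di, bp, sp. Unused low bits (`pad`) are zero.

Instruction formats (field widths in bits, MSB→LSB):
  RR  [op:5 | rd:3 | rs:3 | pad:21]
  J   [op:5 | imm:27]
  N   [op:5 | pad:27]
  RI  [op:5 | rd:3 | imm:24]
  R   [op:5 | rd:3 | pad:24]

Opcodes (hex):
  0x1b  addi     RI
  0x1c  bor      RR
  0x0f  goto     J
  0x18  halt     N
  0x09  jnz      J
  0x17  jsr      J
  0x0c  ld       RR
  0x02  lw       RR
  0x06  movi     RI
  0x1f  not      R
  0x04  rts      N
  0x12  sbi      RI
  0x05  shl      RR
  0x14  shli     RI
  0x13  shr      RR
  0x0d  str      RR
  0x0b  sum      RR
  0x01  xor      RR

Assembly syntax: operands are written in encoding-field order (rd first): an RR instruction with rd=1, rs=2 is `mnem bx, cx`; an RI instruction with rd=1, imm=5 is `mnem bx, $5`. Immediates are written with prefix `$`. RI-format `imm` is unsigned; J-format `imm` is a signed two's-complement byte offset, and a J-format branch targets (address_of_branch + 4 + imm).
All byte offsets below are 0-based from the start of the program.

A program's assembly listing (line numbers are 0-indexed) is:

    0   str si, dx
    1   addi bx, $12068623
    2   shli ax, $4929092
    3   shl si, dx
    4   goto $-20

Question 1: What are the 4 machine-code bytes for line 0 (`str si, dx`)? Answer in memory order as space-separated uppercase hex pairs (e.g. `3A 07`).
0. str fields op=0xd:5|rd=4:3|rs=3:3|pad=0:21 → word 6c600000h → 00 00 60 6c

00 00 60 6C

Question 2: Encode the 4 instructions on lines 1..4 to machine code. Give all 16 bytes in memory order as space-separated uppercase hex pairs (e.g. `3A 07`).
L1: addi op=0x1b:5|rd=1:3|imm=12068623:24 ⇒ 0xd9b8270f ⇒ little 0f 27 b8 d9
L2: shli op=0x14:5|rd=0:3|imm=4929092:24 ⇒ 0xa04b3644 ⇒ little 44 36 4b a0
L3: shl op=0x5:5|rd=4:3|rs=3:3|pad=0:21 ⇒ 0x2c600000 ⇒ little 00 00 60 2c
L4: goto op=0xf:5|imm=-20:27 ⇒ 0x7fffffec ⇒ little ec ff ff 7f

0F 27 B8 D9 44 36 4B A0 00 00 60 2C EC FF FF 7F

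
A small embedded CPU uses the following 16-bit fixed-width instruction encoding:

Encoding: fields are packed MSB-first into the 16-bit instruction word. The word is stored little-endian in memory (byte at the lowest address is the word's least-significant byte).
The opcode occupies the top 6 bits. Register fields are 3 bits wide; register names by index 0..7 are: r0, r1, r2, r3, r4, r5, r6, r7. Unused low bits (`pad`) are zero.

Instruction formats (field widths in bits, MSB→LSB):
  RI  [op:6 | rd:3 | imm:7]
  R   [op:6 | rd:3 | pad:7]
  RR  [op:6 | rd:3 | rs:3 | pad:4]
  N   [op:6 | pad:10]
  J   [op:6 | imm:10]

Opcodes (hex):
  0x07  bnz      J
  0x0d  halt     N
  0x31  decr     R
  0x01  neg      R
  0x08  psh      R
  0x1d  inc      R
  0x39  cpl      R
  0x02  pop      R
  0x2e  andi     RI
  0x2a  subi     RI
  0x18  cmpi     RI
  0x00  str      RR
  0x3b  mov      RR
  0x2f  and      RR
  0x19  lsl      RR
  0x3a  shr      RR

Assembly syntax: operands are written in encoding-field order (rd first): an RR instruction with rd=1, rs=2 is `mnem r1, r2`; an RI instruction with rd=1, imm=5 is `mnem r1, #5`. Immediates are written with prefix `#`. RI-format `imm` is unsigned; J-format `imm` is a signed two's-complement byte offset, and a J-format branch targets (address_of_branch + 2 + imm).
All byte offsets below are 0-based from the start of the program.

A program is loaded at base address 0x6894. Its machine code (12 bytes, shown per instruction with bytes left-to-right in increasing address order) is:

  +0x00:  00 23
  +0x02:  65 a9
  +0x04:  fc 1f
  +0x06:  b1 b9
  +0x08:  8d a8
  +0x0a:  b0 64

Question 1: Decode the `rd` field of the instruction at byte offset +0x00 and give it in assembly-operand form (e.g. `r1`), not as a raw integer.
r6

@+00  little-endian(00 23) = 0x2300
  top 6b → 0x8 → psh [R]
  rd@[9:7]=0x6 ⇒ r6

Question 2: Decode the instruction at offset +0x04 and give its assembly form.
bnz #-4

off 0x04: read fc 1f as little → 0x1ffc
  top 6b → 0x7 → bnz [J]
  imm@[9:0]=0x3fc (s10→-4) ⇒ #-4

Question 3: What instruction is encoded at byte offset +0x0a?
lsl r1, r3

@+0a  little-endian(b0 64) = 0x64b0
  op=0x64b0>>10=0x19 ⇒ lsl (RR)
  rd: (w>>7)&0x7=0x1 → r1
  rs: (w>>4)&0x7=0x3 → r3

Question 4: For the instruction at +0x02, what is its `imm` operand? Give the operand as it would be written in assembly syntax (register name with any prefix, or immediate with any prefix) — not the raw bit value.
#101

off 0x02: read 65 a9 as little → 0xa965
  op=0xa965>>10=0x2a ⇒ subi (RI)
  rd@[9:7]=0x2 ⇒ r2
  imm@[6:0]=0x65 ⇒ #101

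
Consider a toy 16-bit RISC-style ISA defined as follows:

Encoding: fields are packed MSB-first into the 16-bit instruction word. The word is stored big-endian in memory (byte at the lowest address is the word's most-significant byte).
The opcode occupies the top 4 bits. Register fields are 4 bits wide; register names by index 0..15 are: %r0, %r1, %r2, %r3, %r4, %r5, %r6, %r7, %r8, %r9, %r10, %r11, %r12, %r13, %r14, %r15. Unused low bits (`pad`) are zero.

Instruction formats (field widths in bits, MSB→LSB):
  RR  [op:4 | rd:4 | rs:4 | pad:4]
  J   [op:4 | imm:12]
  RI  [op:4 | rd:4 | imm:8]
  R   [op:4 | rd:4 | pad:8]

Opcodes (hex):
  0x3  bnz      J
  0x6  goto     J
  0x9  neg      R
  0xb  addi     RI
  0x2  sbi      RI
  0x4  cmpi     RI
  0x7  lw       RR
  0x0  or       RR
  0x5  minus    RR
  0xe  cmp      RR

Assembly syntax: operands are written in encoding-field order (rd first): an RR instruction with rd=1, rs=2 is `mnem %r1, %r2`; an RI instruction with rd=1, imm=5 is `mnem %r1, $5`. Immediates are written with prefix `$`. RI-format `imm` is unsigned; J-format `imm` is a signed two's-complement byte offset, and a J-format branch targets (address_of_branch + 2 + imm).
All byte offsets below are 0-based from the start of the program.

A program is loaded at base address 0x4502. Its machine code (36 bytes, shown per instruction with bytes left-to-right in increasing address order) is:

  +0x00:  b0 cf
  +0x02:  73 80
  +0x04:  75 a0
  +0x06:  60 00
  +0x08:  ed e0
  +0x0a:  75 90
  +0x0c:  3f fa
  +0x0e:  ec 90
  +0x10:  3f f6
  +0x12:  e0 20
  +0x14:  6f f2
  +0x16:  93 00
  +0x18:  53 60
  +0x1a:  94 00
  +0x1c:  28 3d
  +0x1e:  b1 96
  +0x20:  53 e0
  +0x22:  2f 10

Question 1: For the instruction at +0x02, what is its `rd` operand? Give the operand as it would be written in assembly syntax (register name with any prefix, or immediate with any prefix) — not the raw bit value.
off 0x02: read 73 80 as big → 0x7380
  op=0x7380>>12=0x7 ⇒ lw (RR)
  rd: (w>>8)&0xf=0x3 → %r3
  rs: (w>>4)&0xf=0x8 → %r8

%r3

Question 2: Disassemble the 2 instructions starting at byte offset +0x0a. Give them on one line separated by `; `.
@+0a  big-endian(75 90) = 0x7590
  op=0x7590>>12=0x7 ⇒ lw (RR)
  rd@[11:8]=0x5 ⇒ %r5
  rs@[7:4]=0x9 ⇒ %r9
@+0c  big-endian(3f fa) = 0x3ffa
  op=0x3ffa>>12=0x3 ⇒ bnz (J)
  imm@[11:0]=0xffa (s12→-6) ⇒ $-6

lw %r5, %r9; bnz $-6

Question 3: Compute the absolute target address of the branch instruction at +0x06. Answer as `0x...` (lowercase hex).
@+06  big-endian(60 00) = 0x6000
  op=0x6000>>12=0x6 ⇒ goto (J)
  [11:0] imm=0 = $0
  target = base 0x4502 + off 0x06 + 2 + imm 0 = 0x450a

0x450a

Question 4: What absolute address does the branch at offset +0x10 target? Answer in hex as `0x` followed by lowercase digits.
0x450a

+0x10: 3f f6 ⇒ word 0x3ff6 (big)
  op=0x3ff6>>12=0x3 ⇒ bnz (J)
  imm@[11:0]=0xff6 (s12→-10) ⇒ $-10
  target = base 0x4502 + off 0x10 + 2 + imm -10 = 0x450a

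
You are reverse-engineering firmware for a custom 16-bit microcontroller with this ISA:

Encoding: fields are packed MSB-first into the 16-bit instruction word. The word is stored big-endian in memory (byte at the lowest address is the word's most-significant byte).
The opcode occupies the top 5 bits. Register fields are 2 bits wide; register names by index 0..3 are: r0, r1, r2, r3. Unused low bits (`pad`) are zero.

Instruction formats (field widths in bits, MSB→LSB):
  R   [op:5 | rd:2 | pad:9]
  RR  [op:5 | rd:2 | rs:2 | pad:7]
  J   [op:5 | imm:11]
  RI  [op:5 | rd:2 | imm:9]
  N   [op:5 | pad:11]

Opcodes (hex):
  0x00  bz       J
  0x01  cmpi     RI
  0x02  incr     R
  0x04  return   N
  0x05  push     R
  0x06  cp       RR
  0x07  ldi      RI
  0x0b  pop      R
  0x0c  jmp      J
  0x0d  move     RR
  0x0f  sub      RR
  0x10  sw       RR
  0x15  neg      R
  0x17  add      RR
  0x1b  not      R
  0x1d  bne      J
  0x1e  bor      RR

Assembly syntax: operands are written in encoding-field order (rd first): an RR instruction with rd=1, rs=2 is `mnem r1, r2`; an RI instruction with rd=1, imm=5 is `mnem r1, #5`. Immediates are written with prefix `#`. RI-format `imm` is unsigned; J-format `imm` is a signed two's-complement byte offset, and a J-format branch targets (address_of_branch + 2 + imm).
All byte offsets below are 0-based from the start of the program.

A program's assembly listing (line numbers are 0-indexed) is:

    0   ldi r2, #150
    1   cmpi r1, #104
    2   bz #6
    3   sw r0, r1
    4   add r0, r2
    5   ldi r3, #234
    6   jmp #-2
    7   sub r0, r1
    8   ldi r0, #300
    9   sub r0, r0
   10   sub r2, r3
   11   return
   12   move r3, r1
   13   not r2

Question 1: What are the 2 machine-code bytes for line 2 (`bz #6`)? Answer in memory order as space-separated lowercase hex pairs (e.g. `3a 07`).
00 06

2. bz fields op=0x0:5|imm=6:11 → word 0006h → 00 06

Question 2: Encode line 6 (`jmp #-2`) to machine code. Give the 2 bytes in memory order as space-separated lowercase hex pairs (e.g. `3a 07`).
67 fe

line 6 (jmp): pack op=0xc:5|imm=-2:11 = 0x67fe; big→ 67 fe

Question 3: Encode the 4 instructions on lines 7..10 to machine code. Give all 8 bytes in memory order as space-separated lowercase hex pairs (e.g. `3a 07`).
line 7 (sub): pack op=0xf:5|rd=0:2|rs=1:2|pad=0:7 = 0x7880; big→ 78 80
line 8 (ldi): pack op=0x7:5|rd=0:2|imm=300:9 = 0x392c; big→ 39 2c
line 9 (sub): pack op=0xf:5|rd=0:2|rs=0:2|pad=0:7 = 0x7800; big→ 78 00
line 10 (sub): pack op=0xf:5|rd=2:2|rs=3:2|pad=0:7 = 0x7d80; big→ 7d 80

78 80 39 2c 78 00 7d 80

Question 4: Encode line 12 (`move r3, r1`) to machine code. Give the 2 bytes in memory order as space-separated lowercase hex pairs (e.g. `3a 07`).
12. move fields op=0xd:5|rd=3:2|rs=1:2|pad=0:7 → word 6e80h → 6e 80

6e 80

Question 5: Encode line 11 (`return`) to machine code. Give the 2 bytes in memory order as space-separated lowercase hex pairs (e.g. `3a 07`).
20 00

L11: return op=0x4:5|pad=0:11 ⇒ 0x2000 ⇒ big 20 00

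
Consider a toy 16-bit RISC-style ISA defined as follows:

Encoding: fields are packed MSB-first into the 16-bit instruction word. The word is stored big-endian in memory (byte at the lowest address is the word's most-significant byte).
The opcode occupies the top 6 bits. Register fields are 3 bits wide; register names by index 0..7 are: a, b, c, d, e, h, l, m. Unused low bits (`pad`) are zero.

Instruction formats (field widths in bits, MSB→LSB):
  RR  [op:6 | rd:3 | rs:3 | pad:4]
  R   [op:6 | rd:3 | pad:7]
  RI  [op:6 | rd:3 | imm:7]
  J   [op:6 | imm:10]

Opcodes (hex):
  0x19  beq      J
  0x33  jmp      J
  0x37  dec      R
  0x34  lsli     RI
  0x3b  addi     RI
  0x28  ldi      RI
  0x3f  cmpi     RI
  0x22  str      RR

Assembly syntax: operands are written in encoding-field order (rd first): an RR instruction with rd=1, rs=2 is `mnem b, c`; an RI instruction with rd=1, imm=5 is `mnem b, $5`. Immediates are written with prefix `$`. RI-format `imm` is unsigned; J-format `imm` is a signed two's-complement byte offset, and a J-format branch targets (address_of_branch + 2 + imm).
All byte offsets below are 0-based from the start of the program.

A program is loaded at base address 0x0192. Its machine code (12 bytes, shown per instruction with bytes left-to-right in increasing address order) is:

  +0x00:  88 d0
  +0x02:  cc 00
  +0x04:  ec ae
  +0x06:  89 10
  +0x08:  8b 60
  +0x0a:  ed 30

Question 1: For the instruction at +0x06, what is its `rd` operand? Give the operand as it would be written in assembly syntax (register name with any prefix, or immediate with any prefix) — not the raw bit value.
[06] 89 10 → 0x8910
  op=0x8910>>10=0x22 ⇒ str (RR)
  rd: (w>>7)&0x7=0x2 → c
  rs: (w>>4)&0x7=0x1 → b

c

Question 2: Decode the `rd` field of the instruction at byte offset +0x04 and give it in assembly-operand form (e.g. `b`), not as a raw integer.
@+04  big-endian(ec ae) = 0xecae
  top 6b → 0x3b → addi [RI]
  rd: (w>>7)&0x7=0x1 → b
  imm: (w>>0)&0x7f=0x2e → $46

b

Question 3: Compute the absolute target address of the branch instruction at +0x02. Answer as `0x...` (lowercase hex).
off 0x02: read cc 00 as big → 0xcc00
  opcode bits[15:10]=0x33: jmp/J
  imm: (w>>0)&0x3ff=0x0 → $0
  target = base 0x0192 + off 0x02 + 2 + imm 0 = 0x0196

0x0196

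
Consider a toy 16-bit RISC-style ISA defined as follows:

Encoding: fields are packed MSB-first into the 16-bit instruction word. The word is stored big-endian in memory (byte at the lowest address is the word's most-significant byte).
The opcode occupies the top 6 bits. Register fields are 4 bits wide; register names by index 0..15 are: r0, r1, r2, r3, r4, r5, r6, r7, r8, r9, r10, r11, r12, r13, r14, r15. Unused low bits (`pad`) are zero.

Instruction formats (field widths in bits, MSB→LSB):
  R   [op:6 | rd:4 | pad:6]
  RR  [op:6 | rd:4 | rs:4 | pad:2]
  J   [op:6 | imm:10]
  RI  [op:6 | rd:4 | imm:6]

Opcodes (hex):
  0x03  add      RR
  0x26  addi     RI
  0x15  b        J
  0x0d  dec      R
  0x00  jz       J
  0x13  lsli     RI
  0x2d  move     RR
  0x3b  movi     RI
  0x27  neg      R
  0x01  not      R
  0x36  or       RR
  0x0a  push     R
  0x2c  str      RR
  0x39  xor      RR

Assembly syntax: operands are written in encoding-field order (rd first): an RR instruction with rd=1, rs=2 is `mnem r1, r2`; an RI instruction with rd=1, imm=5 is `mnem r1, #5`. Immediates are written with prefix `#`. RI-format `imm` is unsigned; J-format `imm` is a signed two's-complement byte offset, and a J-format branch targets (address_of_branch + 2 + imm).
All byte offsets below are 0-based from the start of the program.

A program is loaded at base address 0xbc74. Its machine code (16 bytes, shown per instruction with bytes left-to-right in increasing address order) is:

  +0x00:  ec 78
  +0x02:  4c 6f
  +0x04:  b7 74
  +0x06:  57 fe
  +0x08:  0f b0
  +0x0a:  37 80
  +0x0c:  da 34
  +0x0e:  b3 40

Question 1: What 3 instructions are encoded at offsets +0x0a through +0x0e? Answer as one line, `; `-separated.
dec r14; or r8, r13; str r13, r0

off 0x0a: read 37 80 as big → 0x3780
  op=0x3780>>10=0xd ⇒ dec (R)
  [9:6] rd=14 = r14
off 0x0c: read da 34 as big → 0xda34
  op=0xda34>>10=0x36 ⇒ or (RR)
  [9:6] rd=8 = r8
  [5:2] rs=13 = r13
off 0x0e: read b3 40 as big → 0xb340
  op=0xb340>>10=0x2c ⇒ str (RR)
  [9:6] rd=13 = r13
  [5:2] rs=0 = r0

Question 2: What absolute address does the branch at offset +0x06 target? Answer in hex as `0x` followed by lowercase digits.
0xbc7a

@+06  big-endian(57 fe) = 0x57fe
  opcode bits[15:10]=0x15: b/J
  imm: (w>>0)&0x3ff=0x3fe (s10→-2) → #-2
  target = base 0xbc74 + off 0x06 + 2 + imm -2 = 0xbc7a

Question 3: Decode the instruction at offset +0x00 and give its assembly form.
movi r1, #56

off 0x00: read ec 78 as big → 0xec78
  top 6b → 0x3b → movi [RI]
  rd@[9:6]=0x1 ⇒ r1
  imm@[5:0]=0x38 ⇒ #56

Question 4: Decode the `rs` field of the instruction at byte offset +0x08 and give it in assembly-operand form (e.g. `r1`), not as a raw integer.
r12

[08] 0f b0 → 0x0fb0
  top 6b → 0x3 → add [RR]
  [9:6] rd=14 = r14
  [5:2] rs=12 = r12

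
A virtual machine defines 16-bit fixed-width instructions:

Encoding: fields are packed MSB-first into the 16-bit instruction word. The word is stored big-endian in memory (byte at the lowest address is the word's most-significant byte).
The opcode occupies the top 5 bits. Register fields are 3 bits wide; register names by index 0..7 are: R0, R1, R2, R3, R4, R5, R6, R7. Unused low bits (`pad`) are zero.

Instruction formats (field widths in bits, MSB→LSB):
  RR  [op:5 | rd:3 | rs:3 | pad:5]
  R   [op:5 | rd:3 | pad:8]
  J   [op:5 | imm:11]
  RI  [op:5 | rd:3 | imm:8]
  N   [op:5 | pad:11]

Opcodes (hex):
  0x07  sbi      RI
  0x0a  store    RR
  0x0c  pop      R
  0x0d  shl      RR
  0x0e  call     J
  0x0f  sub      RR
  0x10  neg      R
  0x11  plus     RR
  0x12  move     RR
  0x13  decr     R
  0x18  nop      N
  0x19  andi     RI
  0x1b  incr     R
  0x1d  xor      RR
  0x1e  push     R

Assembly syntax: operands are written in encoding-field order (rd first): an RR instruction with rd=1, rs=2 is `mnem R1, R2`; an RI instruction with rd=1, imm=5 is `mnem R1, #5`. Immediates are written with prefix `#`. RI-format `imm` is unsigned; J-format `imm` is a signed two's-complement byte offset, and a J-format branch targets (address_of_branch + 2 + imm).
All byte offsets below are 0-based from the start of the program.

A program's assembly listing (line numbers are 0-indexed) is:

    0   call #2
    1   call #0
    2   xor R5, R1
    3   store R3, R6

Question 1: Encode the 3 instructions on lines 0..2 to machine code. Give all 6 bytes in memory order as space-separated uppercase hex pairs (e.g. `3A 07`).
0. call fields op=0xe:5|imm=2:11 → word 7002h → 70 02
1. call fields op=0xe:5|imm=0:11 → word 7000h → 70 00
2. xor fields op=0x1d:5|rd=5:3|rs=1:3|pad=0:5 → word ed20h → ed 20

70 02 70 00 ED 20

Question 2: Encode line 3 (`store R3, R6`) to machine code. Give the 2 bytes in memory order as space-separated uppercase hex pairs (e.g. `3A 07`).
53 C0

3. store fields op=0xa:5|rd=3:3|rs=6:3|pad=0:5 → word 53c0h → 53 c0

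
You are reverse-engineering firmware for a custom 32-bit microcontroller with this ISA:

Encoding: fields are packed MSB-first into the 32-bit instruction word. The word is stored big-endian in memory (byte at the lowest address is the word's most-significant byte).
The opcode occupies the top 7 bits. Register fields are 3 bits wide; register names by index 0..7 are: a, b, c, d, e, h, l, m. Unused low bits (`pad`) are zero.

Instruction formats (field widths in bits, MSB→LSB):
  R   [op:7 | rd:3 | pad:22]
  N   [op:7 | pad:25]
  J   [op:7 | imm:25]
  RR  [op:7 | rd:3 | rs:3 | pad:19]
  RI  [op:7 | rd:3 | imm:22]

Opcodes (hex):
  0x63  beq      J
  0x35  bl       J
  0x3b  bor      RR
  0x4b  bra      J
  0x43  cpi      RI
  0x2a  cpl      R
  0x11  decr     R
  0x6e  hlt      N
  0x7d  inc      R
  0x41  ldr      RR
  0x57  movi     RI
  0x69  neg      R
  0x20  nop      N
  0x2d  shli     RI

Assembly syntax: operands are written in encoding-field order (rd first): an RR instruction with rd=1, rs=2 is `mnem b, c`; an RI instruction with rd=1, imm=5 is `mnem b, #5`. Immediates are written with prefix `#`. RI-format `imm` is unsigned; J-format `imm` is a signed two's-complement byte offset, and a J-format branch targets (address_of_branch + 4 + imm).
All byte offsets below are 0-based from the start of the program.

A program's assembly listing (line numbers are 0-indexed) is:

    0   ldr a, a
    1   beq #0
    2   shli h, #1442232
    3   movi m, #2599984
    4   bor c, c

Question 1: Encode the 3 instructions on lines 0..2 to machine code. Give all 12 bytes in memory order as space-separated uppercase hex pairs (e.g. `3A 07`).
82 00 00 00 C6 00 00 00 5B 56 01 B8

line 0 (ldr): pack op=0x41:7|rd=0:3|rs=0:3|pad=0:19 = 0x82000000; big→ 82 00 00 00
line 1 (beq): pack op=0x63:7|imm=0:25 = 0xc6000000; big→ c6 00 00 00
line 2 (shli): pack op=0x2d:7|rd=5:3|imm=1442232:22 = 0x5b5601b8; big→ 5b 56 01 b8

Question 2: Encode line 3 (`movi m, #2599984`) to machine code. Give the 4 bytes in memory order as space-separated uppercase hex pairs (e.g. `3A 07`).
AF E7 AC 30

L3: movi op=0x57:7|rd=7:3|imm=2599984:22 ⇒ 0xafe7ac30 ⇒ big af e7 ac 30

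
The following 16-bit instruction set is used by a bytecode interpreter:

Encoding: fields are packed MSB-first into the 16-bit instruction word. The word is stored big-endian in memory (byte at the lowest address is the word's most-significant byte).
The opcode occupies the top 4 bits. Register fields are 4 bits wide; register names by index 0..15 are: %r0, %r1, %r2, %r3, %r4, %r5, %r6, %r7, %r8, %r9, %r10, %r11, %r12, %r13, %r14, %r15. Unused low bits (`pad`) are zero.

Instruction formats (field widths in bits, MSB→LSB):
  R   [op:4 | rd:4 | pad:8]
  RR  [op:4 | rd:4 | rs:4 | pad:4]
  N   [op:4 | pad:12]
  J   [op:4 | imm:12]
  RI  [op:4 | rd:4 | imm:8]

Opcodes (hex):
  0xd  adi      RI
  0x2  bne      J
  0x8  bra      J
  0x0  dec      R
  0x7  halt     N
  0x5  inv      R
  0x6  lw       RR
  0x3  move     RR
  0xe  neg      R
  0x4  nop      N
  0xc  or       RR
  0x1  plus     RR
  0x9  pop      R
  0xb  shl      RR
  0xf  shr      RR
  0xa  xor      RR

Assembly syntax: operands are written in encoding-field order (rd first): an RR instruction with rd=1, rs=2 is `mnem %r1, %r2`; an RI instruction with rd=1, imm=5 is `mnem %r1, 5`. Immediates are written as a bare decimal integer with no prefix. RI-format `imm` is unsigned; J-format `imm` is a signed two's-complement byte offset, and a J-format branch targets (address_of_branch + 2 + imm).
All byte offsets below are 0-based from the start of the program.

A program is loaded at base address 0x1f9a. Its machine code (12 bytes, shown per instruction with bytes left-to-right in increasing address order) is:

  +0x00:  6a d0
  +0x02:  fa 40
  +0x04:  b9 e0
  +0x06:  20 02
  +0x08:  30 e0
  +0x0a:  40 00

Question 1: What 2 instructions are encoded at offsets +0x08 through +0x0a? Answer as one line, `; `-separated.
+0x08: 30 e0 ⇒ word 0x30e0 (big)
  top 4b → 0x3 → move [RR]
  rd@[11:8]=0x0 ⇒ %r0
  rs@[7:4]=0xe ⇒ %r14
+0x0a: 40 00 ⇒ word 0x4000 (big)
  top 4b → 0x4 → nop [N]

move %r0, %r14; nop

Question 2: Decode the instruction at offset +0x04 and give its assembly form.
shl %r9, %r14

off 0x04: read b9 e0 as big → 0xb9e0
  op=0xb9e0>>12=0xb ⇒ shl (RR)
  [11:8] rd=9 = %r9
  [7:4] rs=14 = %r14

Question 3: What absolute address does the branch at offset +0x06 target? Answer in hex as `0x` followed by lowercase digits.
0x1fa4

[06] 20 02 → 0x2002
  opcode bits[15:12]=0x2: bne/J
  [11:0] imm=2 = 2
  target = base 0x1f9a + off 0x06 + 2 + imm 2 = 0x1fa4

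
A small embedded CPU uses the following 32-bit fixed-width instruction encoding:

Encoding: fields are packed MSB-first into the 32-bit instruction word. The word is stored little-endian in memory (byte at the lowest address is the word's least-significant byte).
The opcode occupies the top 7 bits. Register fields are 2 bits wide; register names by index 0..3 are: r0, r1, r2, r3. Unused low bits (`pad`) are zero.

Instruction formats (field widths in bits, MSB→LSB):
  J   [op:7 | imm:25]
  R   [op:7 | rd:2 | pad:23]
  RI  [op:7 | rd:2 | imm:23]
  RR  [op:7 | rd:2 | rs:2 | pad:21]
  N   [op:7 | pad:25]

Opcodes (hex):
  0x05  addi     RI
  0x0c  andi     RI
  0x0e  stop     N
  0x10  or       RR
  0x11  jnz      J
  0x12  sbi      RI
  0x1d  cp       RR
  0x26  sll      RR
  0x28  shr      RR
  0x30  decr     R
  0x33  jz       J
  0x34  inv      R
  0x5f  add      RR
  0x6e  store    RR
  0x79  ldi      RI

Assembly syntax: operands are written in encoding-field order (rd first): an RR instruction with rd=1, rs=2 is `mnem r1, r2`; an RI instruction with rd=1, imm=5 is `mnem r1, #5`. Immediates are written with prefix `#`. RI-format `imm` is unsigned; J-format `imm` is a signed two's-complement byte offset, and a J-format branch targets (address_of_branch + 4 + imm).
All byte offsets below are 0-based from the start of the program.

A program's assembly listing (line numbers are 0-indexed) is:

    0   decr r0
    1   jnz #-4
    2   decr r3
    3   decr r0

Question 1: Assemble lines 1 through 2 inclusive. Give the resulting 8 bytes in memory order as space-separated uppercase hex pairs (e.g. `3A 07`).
L1: jnz op=0x11:7|imm=-4:25 ⇒ 0x23fffffc ⇒ little fc ff ff 23
L2: decr op=0x30:7|rd=3:2|pad=0:23 ⇒ 0x61800000 ⇒ little 00 00 80 61

FC FF FF 23 00 00 80 61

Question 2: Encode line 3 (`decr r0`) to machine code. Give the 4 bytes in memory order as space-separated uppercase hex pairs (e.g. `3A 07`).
00 00 00 60

L3: decr op=0x30:7|rd=0:2|pad=0:23 ⇒ 0x60000000 ⇒ little 00 00 00 60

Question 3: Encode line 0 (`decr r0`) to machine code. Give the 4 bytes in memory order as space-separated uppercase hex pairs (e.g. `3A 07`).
0. decr fields op=0x30:7|rd=0:2|pad=0:23 → word 60000000h → 00 00 00 60

00 00 00 60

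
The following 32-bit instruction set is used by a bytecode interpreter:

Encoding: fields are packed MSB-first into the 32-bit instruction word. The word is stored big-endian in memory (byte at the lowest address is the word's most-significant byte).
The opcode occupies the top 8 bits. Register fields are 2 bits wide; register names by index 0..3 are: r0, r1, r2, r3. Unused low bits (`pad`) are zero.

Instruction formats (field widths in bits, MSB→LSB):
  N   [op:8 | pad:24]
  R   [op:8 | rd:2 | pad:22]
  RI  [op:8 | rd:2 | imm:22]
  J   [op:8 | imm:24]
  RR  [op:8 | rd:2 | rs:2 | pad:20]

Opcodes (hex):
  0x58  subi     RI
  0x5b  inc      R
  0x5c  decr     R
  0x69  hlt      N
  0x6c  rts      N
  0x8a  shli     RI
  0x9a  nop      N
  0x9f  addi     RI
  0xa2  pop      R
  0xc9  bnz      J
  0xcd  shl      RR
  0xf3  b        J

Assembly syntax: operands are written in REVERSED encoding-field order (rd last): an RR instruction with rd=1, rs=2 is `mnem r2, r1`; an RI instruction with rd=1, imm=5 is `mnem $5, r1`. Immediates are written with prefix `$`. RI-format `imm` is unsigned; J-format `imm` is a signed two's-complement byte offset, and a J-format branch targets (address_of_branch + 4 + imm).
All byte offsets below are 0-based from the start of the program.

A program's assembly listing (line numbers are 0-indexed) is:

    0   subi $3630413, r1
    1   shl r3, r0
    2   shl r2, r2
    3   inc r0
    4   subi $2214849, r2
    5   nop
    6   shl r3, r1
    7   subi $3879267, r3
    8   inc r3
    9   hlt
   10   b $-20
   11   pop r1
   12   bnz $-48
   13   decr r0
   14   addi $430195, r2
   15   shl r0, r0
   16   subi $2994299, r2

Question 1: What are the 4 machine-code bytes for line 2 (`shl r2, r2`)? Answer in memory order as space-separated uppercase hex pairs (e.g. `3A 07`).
CD A0 00 00

L2: shl op=0xcd:8|rd=2:2|rs=2:2|pad=0:20 ⇒ 0xcda00000 ⇒ big cd a0 00 00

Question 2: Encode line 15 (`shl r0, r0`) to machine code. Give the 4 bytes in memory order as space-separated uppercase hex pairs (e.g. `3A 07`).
CD 00 00 00

L15: shl op=0xcd:8|rd=0:2|rs=0:2|pad=0:20 ⇒ 0xcd000000 ⇒ big cd 00 00 00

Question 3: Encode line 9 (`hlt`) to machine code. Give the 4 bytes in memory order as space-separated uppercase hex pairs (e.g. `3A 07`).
69 00 00 00

9. hlt fields op=0x69:8|pad=0:24 → word 69000000h → 69 00 00 00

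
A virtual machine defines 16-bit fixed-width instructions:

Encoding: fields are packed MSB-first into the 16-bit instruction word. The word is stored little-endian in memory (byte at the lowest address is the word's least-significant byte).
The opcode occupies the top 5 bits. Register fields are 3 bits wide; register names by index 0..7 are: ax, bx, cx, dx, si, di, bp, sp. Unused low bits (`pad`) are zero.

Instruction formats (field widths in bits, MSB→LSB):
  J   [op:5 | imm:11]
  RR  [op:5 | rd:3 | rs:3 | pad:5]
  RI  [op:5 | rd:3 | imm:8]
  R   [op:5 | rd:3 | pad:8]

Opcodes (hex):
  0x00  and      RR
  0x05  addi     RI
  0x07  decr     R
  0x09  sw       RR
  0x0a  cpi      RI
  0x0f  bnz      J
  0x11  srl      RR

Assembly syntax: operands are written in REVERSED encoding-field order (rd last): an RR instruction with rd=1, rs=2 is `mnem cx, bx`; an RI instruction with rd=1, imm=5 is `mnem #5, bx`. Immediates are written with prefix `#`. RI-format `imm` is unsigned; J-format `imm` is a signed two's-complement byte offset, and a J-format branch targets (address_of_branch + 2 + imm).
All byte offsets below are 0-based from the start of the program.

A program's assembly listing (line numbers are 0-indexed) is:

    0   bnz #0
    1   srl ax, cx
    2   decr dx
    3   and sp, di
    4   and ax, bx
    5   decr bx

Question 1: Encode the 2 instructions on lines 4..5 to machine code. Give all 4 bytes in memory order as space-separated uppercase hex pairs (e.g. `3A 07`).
line 4 (and): pack op=0x0:5|rd=1:3|rs=0:3|pad=0:5 = 0x0100; little→ 00 01
line 5 (decr): pack op=0x7:5|rd=1:3|pad=0:8 = 0x3900; little→ 00 39

00 01 00 39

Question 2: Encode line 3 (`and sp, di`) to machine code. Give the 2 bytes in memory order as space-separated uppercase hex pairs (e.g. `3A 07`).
E0 05

3. and fields op=0x0:5|rd=5:3|rs=7:3|pad=0:5 → word 05e0h → e0 05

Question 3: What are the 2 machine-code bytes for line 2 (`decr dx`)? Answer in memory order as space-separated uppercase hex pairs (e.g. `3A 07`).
00 3B

2. decr fields op=0x7:5|rd=3:3|pad=0:8 → word 3b00h → 00 3b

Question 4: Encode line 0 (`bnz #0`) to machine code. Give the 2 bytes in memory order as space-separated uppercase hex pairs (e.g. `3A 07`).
00 78

L0: bnz op=0xf:5|imm=0:11 ⇒ 0x7800 ⇒ little 00 78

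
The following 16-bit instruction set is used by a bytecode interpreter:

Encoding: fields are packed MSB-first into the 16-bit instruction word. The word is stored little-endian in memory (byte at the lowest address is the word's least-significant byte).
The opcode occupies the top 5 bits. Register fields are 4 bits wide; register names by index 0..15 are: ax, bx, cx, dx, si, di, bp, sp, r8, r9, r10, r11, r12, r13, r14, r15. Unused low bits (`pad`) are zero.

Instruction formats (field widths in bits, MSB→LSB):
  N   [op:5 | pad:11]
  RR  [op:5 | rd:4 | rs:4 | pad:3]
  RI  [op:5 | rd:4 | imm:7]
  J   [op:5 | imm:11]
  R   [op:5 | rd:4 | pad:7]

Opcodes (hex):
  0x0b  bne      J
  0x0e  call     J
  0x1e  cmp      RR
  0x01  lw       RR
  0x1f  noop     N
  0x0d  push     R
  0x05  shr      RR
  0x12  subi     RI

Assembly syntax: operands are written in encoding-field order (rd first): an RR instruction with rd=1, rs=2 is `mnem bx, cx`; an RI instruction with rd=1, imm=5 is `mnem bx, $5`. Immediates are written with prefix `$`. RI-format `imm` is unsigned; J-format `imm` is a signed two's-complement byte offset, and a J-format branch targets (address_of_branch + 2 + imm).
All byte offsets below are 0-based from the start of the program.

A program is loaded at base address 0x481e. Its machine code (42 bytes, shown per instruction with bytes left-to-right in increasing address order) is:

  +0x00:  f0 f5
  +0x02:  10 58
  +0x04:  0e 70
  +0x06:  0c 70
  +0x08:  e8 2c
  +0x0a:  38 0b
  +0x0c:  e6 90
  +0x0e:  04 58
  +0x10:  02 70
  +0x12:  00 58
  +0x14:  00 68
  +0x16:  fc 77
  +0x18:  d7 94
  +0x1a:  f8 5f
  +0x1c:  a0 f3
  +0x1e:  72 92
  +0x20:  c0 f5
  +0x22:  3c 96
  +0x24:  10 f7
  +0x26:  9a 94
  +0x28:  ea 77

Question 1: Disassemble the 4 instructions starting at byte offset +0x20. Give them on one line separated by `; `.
[20] c0 f5 → 0xf5c0
  top 5b → 0x1e → cmp [RR]
  [10:7] rd=11 = r11
  [6:3] rs=8 = r8
[22] 3c 96 → 0x963c
  top 5b → 0x12 → subi [RI]
  [10:7] rd=12 = r12
  [6:0] imm=60 = $60
[24] 10 f7 → 0xf710
  top 5b → 0x1e → cmp [RR]
  [10:7] rd=14 = r14
  [6:3] rs=2 = cx
[26] 9a 94 → 0x949a
  top 5b → 0x12 → subi [RI]
  [10:7] rd=9 = r9
  [6:0] imm=26 = $26

cmp r11, r8; subi r12, $60; cmp r14, cx; subi r9, $26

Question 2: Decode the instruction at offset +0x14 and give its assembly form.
push ax

@+14  little-endian(00 68) = 0x6800
  top 5b → 0xd → push [R]
  rd: (w>>7)&0xf=0x0 → ax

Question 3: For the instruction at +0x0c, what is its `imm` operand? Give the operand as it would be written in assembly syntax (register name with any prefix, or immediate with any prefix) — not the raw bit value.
$102

+0x0c: e6 90 ⇒ word 0x90e6 (little)
  op=0x90e6>>11=0x12 ⇒ subi (RI)
  rd@[10:7]=0x1 ⇒ bx
  imm@[6:0]=0x66 ⇒ $102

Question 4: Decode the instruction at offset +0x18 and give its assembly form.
@+18  little-endian(d7 94) = 0x94d7
  top 5b → 0x12 → subi [RI]
  [10:7] rd=9 = r9
  [6:0] imm=87 = $87

subi r9, $87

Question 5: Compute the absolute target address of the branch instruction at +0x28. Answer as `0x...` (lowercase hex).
0x4832

@+28  little-endian(ea 77) = 0x77ea
  top 5b → 0xe → call [J]
  imm: (w>>0)&0x7ff=0x7ea (s11→-22) → $-22
  target = base 0x481e + off 0x28 + 2 + imm -22 = 0x4832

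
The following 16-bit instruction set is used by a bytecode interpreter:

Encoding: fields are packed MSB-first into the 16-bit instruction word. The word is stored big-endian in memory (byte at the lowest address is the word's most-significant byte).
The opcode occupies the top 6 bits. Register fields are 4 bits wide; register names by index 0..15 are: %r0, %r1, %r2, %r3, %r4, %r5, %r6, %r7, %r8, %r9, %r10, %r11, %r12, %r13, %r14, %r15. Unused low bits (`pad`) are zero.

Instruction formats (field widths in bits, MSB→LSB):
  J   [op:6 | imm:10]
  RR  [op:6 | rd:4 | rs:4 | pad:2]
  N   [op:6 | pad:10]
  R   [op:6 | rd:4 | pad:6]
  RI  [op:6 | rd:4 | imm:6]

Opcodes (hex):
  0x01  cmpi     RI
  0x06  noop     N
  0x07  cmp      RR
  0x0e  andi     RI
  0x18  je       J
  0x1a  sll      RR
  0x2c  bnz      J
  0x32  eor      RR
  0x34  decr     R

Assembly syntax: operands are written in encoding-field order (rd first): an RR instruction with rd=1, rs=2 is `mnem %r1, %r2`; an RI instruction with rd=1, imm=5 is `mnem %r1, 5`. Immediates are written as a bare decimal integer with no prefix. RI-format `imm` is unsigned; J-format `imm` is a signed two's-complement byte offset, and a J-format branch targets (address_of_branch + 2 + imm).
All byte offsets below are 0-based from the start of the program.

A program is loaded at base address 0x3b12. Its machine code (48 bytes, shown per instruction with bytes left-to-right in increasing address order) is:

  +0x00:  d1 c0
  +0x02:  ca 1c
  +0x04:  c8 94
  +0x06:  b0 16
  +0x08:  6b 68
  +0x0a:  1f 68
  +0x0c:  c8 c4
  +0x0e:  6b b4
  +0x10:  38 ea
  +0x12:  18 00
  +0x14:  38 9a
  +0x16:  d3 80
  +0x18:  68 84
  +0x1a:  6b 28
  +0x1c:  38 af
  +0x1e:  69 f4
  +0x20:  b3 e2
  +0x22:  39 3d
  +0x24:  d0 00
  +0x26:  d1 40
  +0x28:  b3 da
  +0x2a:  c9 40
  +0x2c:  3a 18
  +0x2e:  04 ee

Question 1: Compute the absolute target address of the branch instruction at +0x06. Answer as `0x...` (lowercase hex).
0x3b30

off 0x06: read b0 16 as big → 0xb016
  top 6b → 0x2c → bnz [J]
  imm: (w>>0)&0x3ff=0x16 → 22
  target = base 0x3b12 + off 0x06 + 2 + imm 22 = 0x3b30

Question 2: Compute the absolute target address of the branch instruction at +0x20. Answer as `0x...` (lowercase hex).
0x3b16

@+20  big-endian(b3 e2) = 0xb3e2
  opcode bits[15:10]=0x2c: bnz/J
  imm: (w>>0)&0x3ff=0x3e2 (s10→-30) → -30
  target = base 0x3b12 + off 0x20 + 2 + imm -30 = 0x3b16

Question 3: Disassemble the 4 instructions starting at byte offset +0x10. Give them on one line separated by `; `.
andi %r3, 42; noop; andi %r2, 26; decr %r14

+0x10: 38 ea ⇒ word 0x38ea (big)
  op=0x38ea>>10=0xe ⇒ andi (RI)
  [9:6] rd=3 = %r3
  [5:0] imm=42 = 42
+0x12: 18 00 ⇒ word 0x1800 (big)
  op=0x1800>>10=0x6 ⇒ noop (N)
+0x14: 38 9a ⇒ word 0x389a (big)
  op=0x389a>>10=0xe ⇒ andi (RI)
  [9:6] rd=2 = %r2
  [5:0] imm=26 = 26
+0x16: d3 80 ⇒ word 0xd380 (big)
  op=0xd380>>10=0x34 ⇒ decr (R)
  [9:6] rd=14 = %r14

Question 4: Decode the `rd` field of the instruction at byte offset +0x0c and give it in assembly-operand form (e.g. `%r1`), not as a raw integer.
@+0c  big-endian(c8 c4) = 0xc8c4
  op=0xc8c4>>10=0x32 ⇒ eor (RR)
  rd: (w>>6)&0xf=0x3 → %r3
  rs: (w>>2)&0xf=0x1 → %r1

%r3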